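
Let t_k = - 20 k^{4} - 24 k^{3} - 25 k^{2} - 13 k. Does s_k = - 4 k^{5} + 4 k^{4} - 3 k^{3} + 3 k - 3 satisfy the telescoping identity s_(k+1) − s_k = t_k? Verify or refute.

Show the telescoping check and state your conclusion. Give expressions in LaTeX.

s_(k+1) = 3*k - 4*(k + 1)**5 + 4*(k + 1)**4 - 3*(k + 1)**3
s_(k+1) − s_k = k*(-20*k**3 - 24*k**2 - 25*k - 13)
(s_(k+1) − s_k) − t_k = 0

valid (s_(k+1) − s_k reduces to t_k)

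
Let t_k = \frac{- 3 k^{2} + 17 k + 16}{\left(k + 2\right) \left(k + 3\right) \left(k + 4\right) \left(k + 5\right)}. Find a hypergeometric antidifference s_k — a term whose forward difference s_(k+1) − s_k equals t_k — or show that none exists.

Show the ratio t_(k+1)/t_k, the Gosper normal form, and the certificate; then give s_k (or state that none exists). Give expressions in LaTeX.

t_(k+1)/t_k = (k + 2)*(17*k - 3*(k + 1)**2 + 33)/((k + 6)*(-3*k**2 + 17*k + 16)).
Factor: A=k + 2; B=k + 6; C=k**2 - 17*k/3 - 16/3.
Key eq: (k + 2)·f(k+1) = (k + 5)·f(k) + (k**2 - 17*k/3 - 16/3).
deg f ≤ 3 (via 1,1,2).
Coefficient equations give f(k) = -k*(k**2 + 27*k + 20)/18.
Get s_k = R·t_k = k*(k**2 + 27*k + 20)/(6*(k + 2)*(k + 3)*(k + 4)) with R(k) = B(k−1)f(k)/C(k) = -k*(k + 5)*(k**2 + 27*k + 20)/(6*(3*k**2 - 17*k - 16)).
Verify: (-3*k**2 + 17*k + 16)/(k**4 + 14*k**3 + 71*k**2 + 154*k + 120) matches t_k.

s_k = \frac{k \left(k^{2} + 27 k + 20\right)}{6 \left(k + 2\right) \left(k + 3\right) \left(k + 4\right)}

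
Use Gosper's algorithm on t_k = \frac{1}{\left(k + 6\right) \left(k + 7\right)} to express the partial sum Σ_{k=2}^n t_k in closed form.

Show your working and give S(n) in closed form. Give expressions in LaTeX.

S(n) = \frac{n - 1}{8 \left(n + 7\right)}

Compute t_(k+1)/t_k: get (k + 6)/(k + 8).
So A=k + 6 and B=k + 8, with C=1.
Need (k + 6)·f(k+1) − (k + 7)·f(k) = 1.
deg f ≤ 1 (via 1,1,0).
Solve for f: f(k) = k/6 (degree 1 ≤ 1).
R(k) = B(k−1)·f(k)/C(k) = k*(k + 7)/6; s_k = R·t_k = k/(6*(k + 6)).
s_(k+1) − s_k = 1/(k**2 + 13*k + 42) = t_k.
s_(n+1) = (n + 1)/(6*(n + 7)) and s_(2) = 1/24, so S(n) = (n - 1)/(8*(n + 7)).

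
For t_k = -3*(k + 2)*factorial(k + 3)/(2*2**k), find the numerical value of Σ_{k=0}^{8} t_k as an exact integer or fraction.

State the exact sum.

Σ = -2806632

t_(k+1)/t_k = (k + 3)*(k + 4)/(2*(k + 2)).
Normal form (A,B,C) = (k/2 + 2, 1, k + 2).
Set up (k/2 + 2)·f(k+1) − (1)·f(k) − (k + 2) = 0.
deg f ≤ 0 (via 1,0,1).
Match coefficients ⇒ f(k) = 2.
Certificate R = B(k−1)f/C = 2/(k + 2) gives s_k = -3*factorial(k + 3)/2**k.
Verify: -3*(k + 2)*factorial(k + 3)/(2*2**k) matches t_k.
Sum = s_(9) − s_(0); s_(9) = -2806650, s_(0) = -18 ⇒ -2806632.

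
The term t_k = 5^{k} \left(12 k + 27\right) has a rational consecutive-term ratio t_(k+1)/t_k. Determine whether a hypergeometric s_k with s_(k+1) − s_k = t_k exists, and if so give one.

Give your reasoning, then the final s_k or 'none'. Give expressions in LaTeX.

r(k) = 5*(4*k + 13)/(4*k + 9) after simplifying.
Factor: A=5; B=1; C=k + 9/4.
Set up (5)·f(k+1) − (1)·f(k) − (k + 9/4) = 0.
Bound: deg f ≤ 1.
Solve for f: f(k) = (k + 1)/4 (degree 1 ≤ 1).
Then R = B(k−1)f/C = (k + 1)/(4*k + 9), so s_k = R(k)·t_k = 3*5**k*(k + 1).
Check: Δs_k = 5**k*(12*k + 27). ✓

s_k = 3 \cdot 5^{k} \left(k + 1\right)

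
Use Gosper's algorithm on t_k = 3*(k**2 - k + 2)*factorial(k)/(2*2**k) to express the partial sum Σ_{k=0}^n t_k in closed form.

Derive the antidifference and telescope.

The ratio is (k + 1)*(-k + (k + 1)**2 + 1)/(2*(k**2 - k + 2)).
Normal form (A,B,C) = (k/2 + 1/2, 1, k**2 - k + 2).
Set up (k/2 + 1/2)·f(k+1) − (1)·f(k) − (k**2 - k + 2) = 0.
deg f ≤ 1 (via 1,0,2).
Match coefficients ⇒ f(k) = 2*(k - 1).
R(k) = B(k−1)·f(k)/C(k) = 2*(k - 1)/(k**2 - k + 2); s_k = R·t_k = 3*(k - 1)*factorial(k)/2**k.
s_(k+1) − s_k = 3*(k**2 - k + 2)*factorial(k)/(2*2**k) = t_k.
Telescope: S(n) = s_(n+1) − s_(0) = 3*2**(-n - 1)*n*factorial(n + 1) − (-3) = 3 + 3*n*factorial(n + 1)/(2*2**n).

S(n) = 3 + 3*n*factorial(n + 1)/(2*2**n)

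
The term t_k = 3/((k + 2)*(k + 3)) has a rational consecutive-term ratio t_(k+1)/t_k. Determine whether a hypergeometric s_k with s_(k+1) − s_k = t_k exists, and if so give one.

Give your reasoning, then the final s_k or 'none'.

Ratio r(k) = (k + 2)/(k + 4).
Take A(k)=k + 2, B(k)=k + 4, C(k)=1.
Key eq: (k + 2)·f(k+1) = (k + 3)·f(k) + (1).
deg f ≤ 1 (via 1,1,0).
Solving with deg f ≤ 1: f(k) = k/2.
R(k) = B(k−1)·f(k)/C(k) = k*(k + 3)/2; s_k = R·t_k = 3*k/(2*(k + 2)).
Check: Δs_k = 3/(k**2 + 5*k + 6). ✓

s_k = 3*k/(2*(k + 2))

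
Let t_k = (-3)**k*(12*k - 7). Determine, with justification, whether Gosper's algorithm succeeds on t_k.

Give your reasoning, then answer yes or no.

Yes. s_k = (-3)**k*(4 - 3*k).

r(k) = 3*(-12*k - 5)/(12*k - 7) after simplifying.
Normal form (A,B,C) = (-3, 1, k - 7/12).
Set up (-3)·f(k+1) − (1)·f(k) − (k - 7/12) = 0.
d = 1 from the (0,0,1) case.
Match coefficients ⇒ f(k) = -(3*k - 4)/12.
Then R = B(k−1)f/C = -(3*k - 4)/(12*k - 7), so s_k = R(k)·t_k = (-3)**k*(4 - 3*k).
Δs = (-3)**k*(12*k - 7), as required.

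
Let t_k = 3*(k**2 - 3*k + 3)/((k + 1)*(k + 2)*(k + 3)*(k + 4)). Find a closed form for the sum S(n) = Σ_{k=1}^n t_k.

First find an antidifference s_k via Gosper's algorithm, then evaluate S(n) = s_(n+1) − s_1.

r(k) = (k**3 + 1)/(k**3 + 2*k**2 - 12*k + 15) after simplifying.
So A=k + 1 and B=k + 5, with C=k**2 - 3*k + 3.
Solve (k + 1)·f(k+1) − (k + 4)·f(k) = k**2 - 3*k + 3.
From deg A=1, deg B=1, deg C=2: d=3.
Coefficient equations give f(k) = k*(2*k**2 + 3*k + 22)/9.
So s_k = (B(k−1)f/C)·t_k = (k*(k + 4)*(2*k**2 + 3*k + 22)/(9*(k**2 - 3*k + 3)))·t_k = k*(2*k**2 + 3*k + 22)/(3*(k + 1)*(k + 2)*(k + 3)).
Check: Δs_k = 3*(k**2 - 3*k + 3)/(k**4 + 10*k**3 + 35*k**2 + 50*k + 24). ✓
Telescope: S(n) = s_(n+1) − s_(1) = (2*n**3 + 9*n**2 + 34*n + 27)/(3*(n**3 + 9*n**2 + 26*n + 24)) − (3/8) = n*(7*n**2 - 9*n + 38)/(24*(n**3 + 9*n**2 + 26*n + 24)).

S(n) = n*(7*n**2 - 9*n + 38)/(24*(n**3 + 9*n**2 + 26*n + 24))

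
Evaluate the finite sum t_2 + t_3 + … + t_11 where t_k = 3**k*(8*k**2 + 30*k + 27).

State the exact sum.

Σ = 326835990

t_(k+1)/t_k = 3*(8*k**2 + 46*k + 65)/(8*k**2 + 30*k + 27).
Factor: A=3; B=1; C=k**2 + 15*k/4 + 27/8.
Key eq: (3)·f(k+1) = (1)·f(k) + (k**2 + 15*k/4 + 27/8).
d = 2 from the (0,0,2) case.
Coefficient equations give f(k) = (4*k**2 + 3*k + 3)/8.
Get s_k = R·t_k = 3**k*(4*k**2 + 3*k + 3) with R(k) = B(k−1)f(k)/C(k) = (4*k**2 + 3*k + 3)/((2*k + 3)*(4*k + 9)).
Verify: 3**k*(8*k**2 + 30*k + 27) matches t_k.
Evaluate s at k=12 and k=2: 326836215 and 225; difference 326835990.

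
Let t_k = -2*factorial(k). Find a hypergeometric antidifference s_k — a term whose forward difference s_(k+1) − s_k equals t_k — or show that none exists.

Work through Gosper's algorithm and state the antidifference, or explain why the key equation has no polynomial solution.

none — t_k is not Gosper-summable

Compute t_(k+1)/t_k: get k + 1.
A = k + 1, B = 1, C = 1.
Need (k + 1)·f(k+1) − (1)·f(k) = 1.
From deg A=1, deg B=0, deg C=0: d=-1.
Bound -1 < 0, so the key equation has no polynomial solution.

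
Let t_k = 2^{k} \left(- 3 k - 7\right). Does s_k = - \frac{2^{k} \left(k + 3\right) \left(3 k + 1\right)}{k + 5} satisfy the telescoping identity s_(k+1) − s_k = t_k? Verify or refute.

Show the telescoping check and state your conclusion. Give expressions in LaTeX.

Invalid: residual \frac{2^{k + 1} \left(3 k^{2} + 19 k + 34\right)}{k^{2} + 11 k + 30} ≠ 0.

s_(k+1) = -2**(k + 1)*(k + 4)*(3*k + 4)/(k + 6)
s_(k+1) − s_k = 2**k*(-3*k**3 - 34*k**2 - 129*k - 142)/(k**2 + 11*k + 30)
(s_(k+1) − s_k) − t_k = 2**(k + 1)*(3*k**2 + 19*k + 34)/(k**2 + 11*k + 30)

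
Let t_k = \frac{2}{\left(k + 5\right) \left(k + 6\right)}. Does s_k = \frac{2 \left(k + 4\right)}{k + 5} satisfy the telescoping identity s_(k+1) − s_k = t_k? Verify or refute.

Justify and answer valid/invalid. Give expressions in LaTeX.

s_(k+1) = 2*(k + 5)/(k + 6)
s_(k+1) − s_k = 2/(k**2 + 11*k + 30)
(s_(k+1) − s_k) − t_k = 0

Valid — Δs_k = t_k.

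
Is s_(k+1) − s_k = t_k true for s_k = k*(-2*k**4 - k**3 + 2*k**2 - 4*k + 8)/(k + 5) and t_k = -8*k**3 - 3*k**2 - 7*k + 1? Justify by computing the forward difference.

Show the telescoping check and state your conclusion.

s_(k+1) = (-2*k**5 - 11*k**4 - 22*k**3 - 24*k**2 - 8*k + 3)/(k + 6)
s_(k+1) − s_k = (-8*k**5 - 73*k**4 - 142*k**3 - 112*k**2 - 85*k + 15)/(k**2 + 11*k + 30)
(s_(k+1) − s_k) − t_k = 3*(6*k**4 + 46*k**3 + 18*k**2 + 38*k - 5)/(k**2 + 11*k + 30)

Invalid: residual 3*(6*k**4 + 46*k**3 + 18*k**2 + 38*k - 5)/(k**2 + 11*k + 30) ≠ 0.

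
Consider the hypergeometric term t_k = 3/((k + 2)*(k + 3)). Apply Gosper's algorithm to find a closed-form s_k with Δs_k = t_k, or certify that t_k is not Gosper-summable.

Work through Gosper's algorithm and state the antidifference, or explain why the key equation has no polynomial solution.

The ratio is (k + 2)/(k + 4).
Take A(k)=k + 2, B(k)=k + 4, C(k)=1.
Need (k + 2)·f(k+1) − (k + 3)·f(k) = 1.
Bound: deg f ≤ 1.
Coefficient equations give f(k) = k/2.
R(k) = B(k−1)·f(k)/C(k) = k*(k + 3)/2; s_k = R·t_k = 3*k/(2*(k + 2)).
Verify: 3/(k**2 + 5*k + 6) matches t_k.

s_k = 3*k/(2*(k + 2))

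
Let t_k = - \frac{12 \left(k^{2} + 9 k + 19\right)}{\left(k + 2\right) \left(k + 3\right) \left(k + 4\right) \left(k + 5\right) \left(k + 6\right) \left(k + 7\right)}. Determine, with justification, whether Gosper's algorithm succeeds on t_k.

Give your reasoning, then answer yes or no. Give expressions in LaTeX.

Step 1: r(k) = (k + 2)*(9*k + (k + 1)**2 + 28)/((k + 8)*(k**2 + 9*k + 19)).
Factor: A=k + 2; B=k + 8; C=k**2 + 9*k + 19.
Key eq: (k + 2)·f(k+1) = (k + 7)·f(k) + (k**2 + 9*k + 19).
Degrees (1,1,2) ⇒ d ≤ 5.
Match coefficients ⇒ f(k) = k*(k + 3)*(k + 5)*(k**2 + 12*k + 44)/144.
R(k) = B(k−1)·f(k)/C(k) = k*(k + 3)*(k + 5)*(k + 7)*(k**2 + 12*k + 44)/(144*(k**2 + 9*k + 19)); s_k = R·t_k = k*(-k**2 - 12*k - 44)/(12*(k**3 + 12*k**2 + 44*k + 48)).
Verify: 12*(-k**2 - 9*k - 19)/(k**6 + 27*k**5 + 295*k**4 + 1665*k**3 + 5104*k**2 + 8028*k + 5040) matches t_k.

Yes. s_k = \frac{k \left(- k^{2} - 12 k - 44\right)}{12 \left(k^{3} + 12 k^{2} + 44 k + 48\right)}.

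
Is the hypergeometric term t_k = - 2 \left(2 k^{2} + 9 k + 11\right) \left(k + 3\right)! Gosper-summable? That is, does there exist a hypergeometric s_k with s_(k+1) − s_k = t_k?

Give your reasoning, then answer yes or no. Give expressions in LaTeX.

Compute t_(k+1)/t_k: get (k + 4)*(9*k + 2*(k + 1)**2 + 20)/(2*k**2 + 9*k + 11).
So A=k + 4 and B=1, with C=k**2 + 9*k/2 + 11/2.
Solve (k + 4)·f(k+1) − (1)·f(k) = k**2 + 9*k/2 + 11/2.
Bound: deg f ≤ 1.
Solving with deg f ≤ 1: f(k) = (2*k + 1)/2.
R(k) = B(k−1)·f(k)/C(k) = (2*k + 1)/(2*k**2 + 9*k + 11); s_k = R·t_k = -2*(2*k + 1)*factorial(k + 3).
Δs = -2*(2*k**2 + 9*k + 11)*factorial(k + 3), as required.

Yes. s_k = - 2 \left(2 k + 1\right) \left(k + 3\right)!.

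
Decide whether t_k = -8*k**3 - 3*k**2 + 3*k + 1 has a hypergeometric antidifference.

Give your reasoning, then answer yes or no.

Yes. s_k = k*(-2*k**3 + 3*k**2 + k - 1).

Compute t_(k+1)/t_k: get (8*k**3 + 27*k**2 + 27*k + 7)/(8*k**3 + 3*k**2 - 3*k - 1).
Gosper form: A/B · C(k+1)/C(k) with A=1, B=1, C=k**3 + 3*k**2/8 - 3*k/8 - 1/8.
Key eq: (1)·f(k+1) = (1)·f(k) + (k**3 + 3*k**2/8 - 3*k/8 - 1/8).
deg f ≤ 4 (via 0,0,3).
Coefficient equations give f(k) = k*(2*k - 1)*(k**2 - k - 1)/8.
Then R = B(k−1)f/C = k*(2*k - 1)*(k**2 - k - 1)/(8*k**3 + 3*k**2 - 3*k - 1), so s_k = R(k)·t_k = k*(-2*k**3 + 3*k**2 + k - 1).
Δs = -8*k**3 - 3*k**2 + 3*k + 1, as required.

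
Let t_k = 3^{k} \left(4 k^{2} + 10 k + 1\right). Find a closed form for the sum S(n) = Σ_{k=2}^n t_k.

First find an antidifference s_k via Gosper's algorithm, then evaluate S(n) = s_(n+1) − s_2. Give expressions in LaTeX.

Step 1: r(k) = 3*(4*k**2 + 18*k + 15)/(4*k**2 + 10*k + 1).
So A=3 and B=1, with C=k**2 + 5*k/2 + 1/4.
Solve (3)·f(k+1) − (1)·f(k) = k**2 + 5*k/2 + 1/4.
d = 2 from the (0,0,2) case.
Match coefficients ⇒ f(k) = (k - 1)*(2*k + 1)/4.
Then R = B(k−1)f/C = (k - 1)*(2*k + 1)/(4*k**2 + 10*k + 1), so s_k = R(k)·t_k = 3**k*(2*k**2 - k - 1).
s_(k+1) − s_k = 3**k*(4*k**2 + 10*k + 1) = t_k.
Σ_(k=2)^n t_k = s_(n+1) − s_(2) = (3**(n + 1)*n*(2*n + 3)) − (45), i.e. 6*3**n*n**2 + 9*3**n*n - 45.

S(n) = 6 \cdot 3^{n} n^{2} + 9 \cdot 3^{n} n - 45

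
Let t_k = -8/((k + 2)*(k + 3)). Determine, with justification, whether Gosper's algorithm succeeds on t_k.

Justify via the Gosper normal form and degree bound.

Yes. s_k = -4*k/(k + 2).

The ratio is (k + 2)/(k + 4).
Normal form (A,B,C) = (k + 2, k + 4, 1).
Need (k + 2)·f(k+1) − (k + 3)·f(k) = 1.
d = 1 from the (1,1,0) case.
Solve for f: f(k) = k/2 (degree 1 ≤ 1).
So s_k = (B(k−1)f/C)·t_k = (k*(k + 3)/2)·t_k = -4*k/(k + 2).
Check: Δs_k = -8/(k**2 + 5*k + 6). ✓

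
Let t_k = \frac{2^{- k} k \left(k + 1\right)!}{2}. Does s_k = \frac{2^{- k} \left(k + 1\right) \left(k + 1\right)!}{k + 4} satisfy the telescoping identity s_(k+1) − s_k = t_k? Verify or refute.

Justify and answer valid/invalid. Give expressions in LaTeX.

Invalid: residual - \frac{3 \cdot 2^{- k} \left(k^{2} + 4 k - 2\right) \left(k + 1\right)!}{2 \left(k + 4\right) \left(k + 5\right)} ≠ 0.

s_(k+1) = (k + 2)*factorial(k + 2)/(2*2**k*(k + 5))
s_(k+1) − s_k = (k**3 + 6*k**2 + 8*k + 6)*factorial(k + 1)/(2*2**k*(k + 4)*(k + 5))
(s_(k+1) − s_k) − t_k = -3*(k**2 + 4*k - 2)*factorial(k + 1)/(2*2**k*(k + 4)*(k + 5))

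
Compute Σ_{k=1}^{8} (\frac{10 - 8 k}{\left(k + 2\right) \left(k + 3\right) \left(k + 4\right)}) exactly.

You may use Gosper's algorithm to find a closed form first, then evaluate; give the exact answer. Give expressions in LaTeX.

Compute t_(k+1)/t_k: get (k + 2)*(4*k - 1)/((k + 5)*(4*k - 5)).
Take A(k)=k + 2, B(k)=k + 5, C(k)=k - 5/4.
Solve (k + 2)·f(k+1) − (k + 4)·f(k) = k - 5/4.
Degrees (1,1,1) ⇒ d ≤ 2.
Solving with deg f ≤ 2: f(k) = k*(k - 11)/16.
Then R = B(k−1)f/C = k*(k - 11)*(k + 4)/(4*(4*k - 5)), so s_k = R(k)·t_k = -k*(k - 11)/(2*(k + 2)*(k + 3)).
Check: Δs_k = 2*(5 - 4*k)/(k**3 + 9*k**2 + 26*k + 24). ✓
Sum = s_(9) − s_(1); s_(9) = 3/44, s_(1) = 5/12 ⇒ -23/66.

Σ = -23/66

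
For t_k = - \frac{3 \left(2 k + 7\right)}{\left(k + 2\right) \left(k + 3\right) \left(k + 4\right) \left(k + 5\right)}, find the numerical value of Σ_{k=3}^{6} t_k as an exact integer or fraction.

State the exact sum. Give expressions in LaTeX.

Σ = -64/1155

t_(k+1)/t_k = (k + 2)*(2*k + 9)/((k + 6)*(2*k + 7)).
Gosper form: A/B · C(k+1)/C(k) with A=k + 2, B=k + 6, C=k + 7/2.
f must satisfy (k + 2)·f(k+1) − (k + 5)·f(k) = k + 7/2.
deg f ≤ 3 (via 1,1,1).
Coefficient equations give f(k) = k*(k + 3)*(k + 6)/16.
Then R = B(k−1)f/C = k*(k + 3)*(k + 5)*(k + 6)/(8*(2*k + 7)), so s_k = R(k)·t_k = 3*k*(-k - 6)/(8*(k**2 + 6*k + 8)).
Verify: 3*(-2*k - 7)/(k**4 + 14*k**3 + 71*k**2 + 154*k + 120) matches t_k.
Evaluate s at k=7 and k=3: -91/264 and -81/280; difference -64/1155.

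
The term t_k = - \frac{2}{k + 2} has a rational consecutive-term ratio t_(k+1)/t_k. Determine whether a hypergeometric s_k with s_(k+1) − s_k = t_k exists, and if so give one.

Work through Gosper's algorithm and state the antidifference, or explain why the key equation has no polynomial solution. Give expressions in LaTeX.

Compute t_(k+1)/t_k: get (k + 2)/(k + 3).
So A=k + 2 and B=k + 3, with C=1.
f must satisfy (k + 2)·f(k+1) − (k + 2)·f(k) = 1.
Bound: deg f ≤ 0.
f = c0 ⇒ A·f(k+1) − B(k−1)·f(k) − C = -1. The system {-1 = 0} is inconsistent; no antidifference.

none — t_k is not Gosper-summable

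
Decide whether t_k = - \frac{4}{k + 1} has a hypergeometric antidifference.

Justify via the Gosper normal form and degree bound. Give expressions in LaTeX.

No — the linear system for f has no solution.

The ratio is (k + 1)/(k + 2).
So A=k + 1 and B=k + 2, with C=1.
Solve (k + 1)·f(k+1) − (k + 1)·f(k) = 1.
Bound: deg f ≤ 0.
Generic f = c0 gives residual -1; -1 = 0 cannot hold, so t_k is not Gosper-summable.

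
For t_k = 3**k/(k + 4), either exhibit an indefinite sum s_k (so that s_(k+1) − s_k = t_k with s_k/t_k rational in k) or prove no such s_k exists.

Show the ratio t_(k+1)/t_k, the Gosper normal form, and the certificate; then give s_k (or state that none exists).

none — t_k is not Gosper-summable

Ratio r(k) = 3*(k + 4)/(k + 5).
Gosper form: A/B · C(k+1)/C(k) with A=3*k + 12, B=k + 5, C=1.
f must satisfy (3*k + 12)·f(k+1) − (k + 4)·f(k) = 1.
From deg A=1, deg B=1, deg C=0: d=-1.
d = -1 < 0 ⇒ no nonzero polynomial f; not summable.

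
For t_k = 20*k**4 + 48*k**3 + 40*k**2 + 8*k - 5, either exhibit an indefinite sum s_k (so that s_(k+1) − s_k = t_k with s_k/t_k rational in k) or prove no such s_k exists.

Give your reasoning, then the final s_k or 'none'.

s_k = k*(4*k**4 + 2*k**3 - 4*k**2 - 4*k - 3)

r(k) = (20*k**4 + 128*k**3 + 304*k**2 + 312*k + 111)/(20*k**4 + 48*k**3 + 40*k**2 + 8*k - 5) after simplifying.
Factor: A=1; B=1; C=k**4 + 12*k**3/5 + 2*k**2 + 2*k/5 - 1/4.
Solve (1)·f(k+1) − (1)·f(k) = k**4 + 12*k**3/5 + 2*k**2 + 2*k/5 - 1/4.
d = 5 from the (0,0,4) case.
A polynomial solution: f(k) = k*(4*k**4 + 2*k**3 - 4*k**2 - 4*k - 3)/20.
Then R = B(k−1)f/C = k*(4*k**4 + 2*k**3 - 4*k**2 - 4*k - 3)/(20*k**4 + 48*k**3 + 40*k**2 + 8*k - 5), so s_k = R(k)·t_k = k*(4*k**4 + 2*k**3 - 4*k**2 - 4*k - 3).
Δs = 20*k**4 + 48*k**3 + 40*k**2 + 8*k - 5, as required.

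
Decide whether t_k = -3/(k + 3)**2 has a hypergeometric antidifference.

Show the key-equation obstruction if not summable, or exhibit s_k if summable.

Compute t_(k+1)/t_k: get (k + 3)**2/(k + 4)**2.
Normal form (A,B,C) = (k**2 + 6*k + 9, k**2 + 8*k + 16, 1).
Key eq: (k**2 + 6*k + 9)·f(k+1) = (k**2 + 6*k + 9)·f(k) + (1).
From deg A=2, deg B=2, deg C=0: d=0.
f = c0 ⇒ A·f(k+1) − B(k−1)·f(k) − C = -1. The system {-1 = 0} is inconsistent; no antidifference.

No — the linear system for f has no solution.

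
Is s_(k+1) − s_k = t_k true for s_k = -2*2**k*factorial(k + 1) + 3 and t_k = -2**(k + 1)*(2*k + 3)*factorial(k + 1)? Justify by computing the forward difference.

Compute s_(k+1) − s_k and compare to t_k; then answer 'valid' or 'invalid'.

s_(k+1) = -2*2**(k + 1)*factorial(k + 2) + 3
s_(k+1) − s_k = -2**(k + 1)*(2*k + 3)*factorial(k + 1)
(s_(k+1) − s_k) − t_k = 0

Valid — Δs_k = t_k.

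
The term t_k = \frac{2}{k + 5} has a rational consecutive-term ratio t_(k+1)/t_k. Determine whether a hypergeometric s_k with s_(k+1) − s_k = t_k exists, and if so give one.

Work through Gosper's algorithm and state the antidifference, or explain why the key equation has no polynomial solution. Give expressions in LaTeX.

Step 1: r(k) = (k + 5)/(k + 6).
A = k + 5, B = k + 6, C = 1.
Need (k + 5)·f(k+1) − (k + 5)·f(k) = 1.
From deg A=1, deg B=1, deg C=0: d=0.
Generic f = c0 gives residual -1; -1 = 0 cannot hold, so t_k is not Gosper-summable.

none (Gosper's algorithm certifies no s_k)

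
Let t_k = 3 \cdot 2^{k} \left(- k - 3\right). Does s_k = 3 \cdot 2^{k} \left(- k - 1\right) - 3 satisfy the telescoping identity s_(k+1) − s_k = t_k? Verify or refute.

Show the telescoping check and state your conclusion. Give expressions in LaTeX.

Valid — Δs_k = t_k.

s_(k+1) = 3*2**(k + 1)*(-k - 2) - 3
s_(k+1) − s_k = 3*2**k*(-k - 3)
(s_(k+1) − s_k) − t_k = 0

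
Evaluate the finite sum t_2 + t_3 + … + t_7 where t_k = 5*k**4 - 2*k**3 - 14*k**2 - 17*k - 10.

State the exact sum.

The ratio is (5*k**4 + 18*k**3 + 10*k**2 - 31*k - 38)/(5*k**4 - 2*k**3 - 14*k**2 - 17*k - 10).
Normal form (A,B,C) = (1, 1, k**4 - 2*k**3/5 - 14*k**2/5 - 17*k/5 - 2).
f must satisfy (1)·f(k+1) − (1)·f(k) = k**4 - 2*k**3/5 - 14*k**2/5 - 17*k/5 - 2.
deg f ≤ 5 (via 0,0,4).
Solving with deg f ≤ 5: f(k) = k*(k + 1)*(k**3 - 4*k**2 + 2*k - 4)/5.
So s_k = (B(k−1)f/C)·t_k = (k*(k**3 - 4*k**2 + 2*k - 4)/(5*k**3 - 7*k**2 - 7*k - 10))·t_k = k*(k**4 - 3*k**3 - 2*k**2 - 2*k - 4).
Check: Δs_k = 5*k**4 - 2*k**3 - 14*k**2 - 17*k - 10. ✓
Evaluate s at k=8 and k=2: 19296 and -48; difference 19344.

Σ = 19344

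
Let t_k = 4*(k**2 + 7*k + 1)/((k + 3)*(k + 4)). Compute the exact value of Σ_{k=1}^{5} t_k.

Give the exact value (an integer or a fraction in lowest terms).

Ratio r(k) = (k + 3)*(7*k + (k + 1)**2 + 8)/((k + 5)*(k**2 + 7*k + 1)).
Take A(k)=k + 3, B(k)=k + 5, C(k)=k**2 + 7*k + 1.
Solve (k + 3)·f(k+1) − (k + 4)·f(k) = k**2 + 7*k + 1.
Degrees (1,1,2) ⇒ d ≤ 2.
Solving with deg f ≤ 2: f(k) = k*(3*k - 2)/3.
R(k) = B(k−1)·f(k)/C(k) = k*(k + 4)*(3*k - 2)/(3*(k**2 + 7*k + 1)); s_k = R·t_k = 4*k*(3*k - 2)/(3*(k + 3)).
Δs = 4*(k**2 + 7*k + 1)/(k**2 + 7*k + 12), as required.
Sum = s_(6) − s_(1); s_(6) = 128/9, s_(1) = 1/3 ⇒ 125/9.

Σ = 125/9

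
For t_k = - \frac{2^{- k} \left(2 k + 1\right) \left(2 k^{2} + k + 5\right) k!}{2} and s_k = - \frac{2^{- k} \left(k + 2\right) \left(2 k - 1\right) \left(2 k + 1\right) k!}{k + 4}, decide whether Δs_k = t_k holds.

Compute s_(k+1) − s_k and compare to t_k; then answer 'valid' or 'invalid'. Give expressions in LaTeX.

Invalid: residual \frac{2^{- k} \left(2 k + 1\right) \left(2 k^{3} + 9 k^{2} + 5 k + 22\right) k!}{\left(k + 4\right) \left(k + 5\right)} ≠ 0.

s_(k+1) = -(k + 3)*(2*k + 1)*(2*k + 3)*factorial(k + 1)/(2*2**k*(k + 5))
s_(k+1) − s_k = -(2*k + 1)*(2*k**4 + 15*k**3 + 36*k**2 + 55*k + 56)*factorial(k)/(2*2**k*(k + 4)*(k + 5))
(s_(k+1) − s_k) − t_k = (2*k + 1)*(2*k**3 + 9*k**2 + 5*k + 22)*factorial(k)/(2**k*(k + 4)*(k + 5))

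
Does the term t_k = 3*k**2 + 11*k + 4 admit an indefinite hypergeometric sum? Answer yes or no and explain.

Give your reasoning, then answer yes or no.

Ratio r(k) = (3*k**2 + 17*k + 18)/(3*k**2 + 11*k + 4).
Take A(k)=1, B(k)=1, C(k)=k**2 + 11*k/3 + 4/3.
Solve (1)·f(k+1) − (1)·f(k) = k**2 + 11*k/3 + 4/3.
Degrees (0,0,2) ⇒ d ≤ 3.
Solving with deg f ≤ 3: f(k) = k*(k**2 + 4*k - 1)/3.
Then R = B(k−1)f/C = k*(k**2 + 4*k - 1)/(3*k**2 + 11*k + 4), so s_k = R(k)·t_k = k*(k**2 + 4*k - 1).
Verify: 3*k**2 + 11*k + 4 matches t_k.

Yes. s_k = k*(k**2 + 4*k - 1).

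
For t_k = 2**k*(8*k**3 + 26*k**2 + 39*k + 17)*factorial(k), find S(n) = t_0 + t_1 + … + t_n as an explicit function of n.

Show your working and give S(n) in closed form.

S(n) = 8*2**n*n**3*factorial(n) + 30*2**n*n**2*factorial(n) + 42*2**n*n*factorial(n) + 20*2**n*factorial(n) - 3

The ratio is 2*(8*k**4 + 58*k**3 + 165*k**2 + 205*k + 90)/(8*k**3 + 26*k**2 + 39*k + 17).
So A=2*k + 2 and B=1, with C=k**3 + 13*k**2/4 + 39*k/8 + 17/8.
Need (2*k + 2)·f(k+1) − (1)·f(k) = k**3 + 13*k**2/4 + 39*k/8 + 17/8.
Bound: deg f ≤ 2.
Coefficient equations give f(k) = (4*k**2 + 3*k + 3)/8.
R(k) = B(k−1)·f(k)/C(k) = (4*k**2 + 3*k + 3)/(8*k**3 + 26*k**2 + 39*k + 17); s_k = R·t_k = 2**k*(4*k**2 + 3*k + 3)*factorial(k).
s_(k+1) − s_k = 2**k*(8*k**3 + 26*k**2 + 39*k + 17)*factorial(k) = t_k.
Σ_(k=0)^n t_k = s_(n+1) − s_(0) = (2**(n + 1)*(4*n**2 + 11*n + 10)*factorial(n + 1)) − (3), i.e. 8*2**n*n**3*factorial(n) + 30*2**n*n**2*factorial(n) + 42*2**n*n*factorial(n) + 20*2**n*factorial(n) - 3.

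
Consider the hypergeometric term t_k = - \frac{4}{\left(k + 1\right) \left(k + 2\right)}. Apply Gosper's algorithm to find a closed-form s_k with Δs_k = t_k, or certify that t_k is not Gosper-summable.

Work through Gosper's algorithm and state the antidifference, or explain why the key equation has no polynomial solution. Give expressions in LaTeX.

s_k = - \frac{4 k}{k + 1}

Compute t_(k+1)/t_k: get (k + 1)/(k + 3).
Gosper form: A/B · C(k+1)/C(k) with A=k + 1, B=k + 3, C=1.
Set up (k + 1)·f(k+1) − (k + 2)·f(k) − (1) = 0.
From deg A=1, deg B=1, deg C=0: d=1.
A polynomial solution: f(k) = k.
Certificate R = B(k−1)f/C = k*(k + 2) gives s_k = -4*k/(k + 1).
Verify: -4/(k**2 + 3*k + 2) matches t_k.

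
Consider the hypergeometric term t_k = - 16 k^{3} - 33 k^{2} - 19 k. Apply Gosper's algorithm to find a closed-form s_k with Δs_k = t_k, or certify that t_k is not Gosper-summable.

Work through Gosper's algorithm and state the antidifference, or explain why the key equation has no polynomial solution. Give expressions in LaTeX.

s_k = k \left(- 4 k^{3} - 3 k^{2} + 3 k + 4\right)

Ratio r(k) = (16*k**3 + 81*k**2 + 133*k + 68)/(k*(16*k**2 + 33*k + 19)).
Normal form (A,B,C) = (1, 1, k**3 + 33*k**2/16 + 19*k/16).
Set up (1)·f(k+1) − (1)·f(k) − (k**3 + 33*k**2/16 + 19*k/16) = 0.
Bound: deg f ≤ 4.
Solve for f: f(k) = k*(k - 1)*(4*k**2 + 7*k + 4)/16 (degree 4 ≤ 4).
Get s_k = R·t_k = k*(-4*k**3 - 3*k**2 + 3*k + 4) with R(k) = B(k−1)f(k)/C(k) = (k - 1)*(4*k**2 + 7*k + 4)/(16*k**2 + 33*k + 19).
Verify: k*(-16*k**2 - 33*k - 19) matches t_k.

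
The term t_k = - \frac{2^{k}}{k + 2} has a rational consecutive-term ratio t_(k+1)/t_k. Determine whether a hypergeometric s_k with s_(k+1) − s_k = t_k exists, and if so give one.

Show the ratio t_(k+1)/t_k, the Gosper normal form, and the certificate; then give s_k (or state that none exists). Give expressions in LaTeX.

Compute t_(k+1)/t_k: get 2*(k + 2)/(k + 3).
Take A(k)=2*k + 4, B(k)=k + 3, C(k)=1.
f must satisfy (2*k + 4)·f(k+1) − (k + 2)·f(k) = 1.
d = -1 from the (1,1,0) case.
d = -1 < 0 ⇒ no nonzero polynomial f; not summable.

none (Gosper's algorithm certifies no s_k)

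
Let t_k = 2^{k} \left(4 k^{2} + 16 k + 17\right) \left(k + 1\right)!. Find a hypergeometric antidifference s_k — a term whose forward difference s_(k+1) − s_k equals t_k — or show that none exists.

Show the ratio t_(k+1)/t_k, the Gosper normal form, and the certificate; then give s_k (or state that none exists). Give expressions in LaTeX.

s_k = 2^{k} \left(2 k + 3\right) \left(k + 1\right)!

Ratio r(k) = 2*(4*k**3 + 32*k**2 + 85*k + 74)/(4*k**2 + 16*k + 17).
A = 2*k + 4, B = 1, C = k**2 + 4*k + 17/4.
f must satisfy (2*k + 4)·f(k+1) − (1)·f(k) = k**2 + 4*k + 17/4.
From deg A=1, deg B=0, deg C=2: d=1.
Coefficient equations give f(k) = (2*k + 3)/4.
Get s_k = R·t_k = 2**k*(2*k + 3)*factorial(k + 1) with R(k) = B(k−1)f(k)/C(k) = (2*k + 3)/(4*k**2 + 16*k + 17).
s_(k+1) − s_k = 2**k*(4*k**2 + 16*k + 17)*factorial(k + 1) = t_k.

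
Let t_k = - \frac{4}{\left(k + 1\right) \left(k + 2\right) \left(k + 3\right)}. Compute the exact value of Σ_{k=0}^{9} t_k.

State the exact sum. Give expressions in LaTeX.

Ratio r(k) = (k + 1)/(k + 4).
Normal form (A,B,C) = (k + 1, k + 4, 1).
Need (k + 1)·f(k+1) − (k + 3)·f(k) = 1.
deg f ≤ 2 (via 1,1,0).
Coefficient equations give f(k) = k*(k + 3)/4.
Get s_k = R·t_k = k*(-k - 3)/((k + 1)*(k + 2)) with R(k) = B(k−1)f(k)/C(k) = k*(k + 3)**2/4.
Verify: -4/(k**3 + 6*k**2 + 11*k + 6) matches t_k.
Σ_(k=0)^(9) t_k = s_(10) − s_(0) = -65/66 − (0) = -65/66.

Σ = -65/66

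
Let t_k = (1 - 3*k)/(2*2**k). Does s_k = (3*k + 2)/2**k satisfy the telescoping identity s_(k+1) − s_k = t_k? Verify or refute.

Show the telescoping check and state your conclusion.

Valid — Δs_k = t_k.

s_(k+1) = (3*k + 5)/(2*2**k)
s_(k+1) − s_k = (1 - 3*k)/(2*2**k)
(s_(k+1) − s_k) − t_k = 0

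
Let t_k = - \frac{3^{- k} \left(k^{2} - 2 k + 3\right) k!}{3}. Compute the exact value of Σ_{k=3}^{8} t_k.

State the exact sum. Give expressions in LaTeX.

r(k) = (k**3 + k**2 + 2*k + 2)/(3*(k**2 - 2*k + 3)) after simplifying.
Take A(k)=k/3 + 1/3, B(k)=1, C(k)=k**2 - 2*k + 3.
Solve (k/3 + 1/3)·f(k+1) − (1)·f(k) = k**2 - 2*k + 3.
d = 1 from the (1,0,2) case.
Solve for f: f(k) = 3*(k - 1) (degree 1 ≤ 1).
Then R = B(k−1)f/C = 3*(k - 1)/(k**2 - 2*k + 3), so s_k = R(k)·t_k = -(k - 1)*factorial(k)/3**k.
s_(k+1) − s_k = -(k**2 - 2*k + 3)*factorial(k)/(3*3**k) = t_k.
Telescoping: Σ = s_(9) − s_(3) = -35840/243 − (-4/9) = -35732/243.

Σ = -35732/243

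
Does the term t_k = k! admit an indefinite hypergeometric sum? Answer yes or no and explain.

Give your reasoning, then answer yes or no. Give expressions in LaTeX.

No — key equation has no polynomial f.

The ratio is k + 1.
Take A(k)=k + 1, B(k)=1, C(k)=1.
Set up (k + 1)·f(k+1) − (1)·f(k) − (1) = 0.
Degrees (1,0,0) ⇒ d ≤ -1.
Negative degree bound (-1): no f exists, t_k not Gosper-summable.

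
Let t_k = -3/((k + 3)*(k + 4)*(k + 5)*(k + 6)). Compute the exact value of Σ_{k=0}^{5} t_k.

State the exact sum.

Step 1: r(k) = (k + 3)/(k + 7).
So A=k + 3 and B=k + 7, with C=1.
Set up (k + 3)·f(k+1) − (k + 6)·f(k) − (1) = 0.
deg f ≤ 3 (via 1,1,0).
Coefficient equations give f(k) = k*(k**2 + 12*k + 47)/180.
Then R = B(k−1)f/C = k*(k + 6)*(k**2 + 12*k + 47)/180, so s_k = R(k)·t_k = k*(-k**2 - 12*k - 47)/(60*(k + 3)*(k + 4)*(k + 5)).
Δs = -3/(k**4 + 18*k**3 + 119*k**2 + 342*k + 360), as required.
Telescoping: Σ = s_(6) − s_(0) = -31/1980 − (0) = -31/1980.

Σ = -31/1980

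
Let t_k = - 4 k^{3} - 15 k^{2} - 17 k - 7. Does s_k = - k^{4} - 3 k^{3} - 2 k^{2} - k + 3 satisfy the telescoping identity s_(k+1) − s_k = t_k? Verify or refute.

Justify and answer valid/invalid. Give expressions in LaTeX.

valid; difference matches t_k

s_(k+1) = -k**4 - 7*k**3 - 17*k**2 - 18*k - 4
s_(k+1) − s_k = -4*k**3 - 15*k**2 - 17*k - 7
(s_(k+1) − s_k) − t_k = 0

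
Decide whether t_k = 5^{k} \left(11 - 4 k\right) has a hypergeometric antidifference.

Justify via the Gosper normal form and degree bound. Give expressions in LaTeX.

The ratio is 5*(4*k - 7)/(4*k - 11).
A = 5, B = 1, C = k - 11/4.
f must satisfy (5)·f(k+1) − (1)·f(k) = k - 11/4.
Bound: deg f ≤ 1.
A polynomial solution: f(k) = (k - 4)/4.
So s_k = (B(k−1)f/C)·t_k = ((k - 4)/(4*k - 11))·t_k = 5**k*(4 - k).
s_(k+1) − s_k = 5**k*(11 - 4*k) = t_k.

Yes. s_k = 5^{k} \left(4 - k\right).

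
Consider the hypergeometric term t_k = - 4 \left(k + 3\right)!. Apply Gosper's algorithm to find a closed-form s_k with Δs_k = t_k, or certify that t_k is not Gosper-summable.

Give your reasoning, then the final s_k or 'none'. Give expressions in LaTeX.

not Gosper-summable; s_k does not exist

The ratio is k + 4.
Normal form (A,B,C) = (k + 4, 1, 1).
f must satisfy (k + 4)·f(k+1) − (1)·f(k) = 1.
Degrees (1,0,0) ⇒ d ≤ -1.
Negative degree bound (-1): no f exists, t_k not Gosper-summable.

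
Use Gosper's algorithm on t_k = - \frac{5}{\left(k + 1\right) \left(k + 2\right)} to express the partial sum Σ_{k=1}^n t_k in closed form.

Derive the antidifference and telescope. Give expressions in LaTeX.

S(n) = - \frac{5 n}{2 n + 4}

r(k) = (k + 1)/(k + 3) after simplifying.
Normal form (A,B,C) = (k + 1, k + 3, 1).
Need (k + 1)·f(k+1) − (k + 2)·f(k) = 1.
From deg A=1, deg B=1, deg C=0: d=1.
Match coefficients ⇒ f(k) = k.
Get s_k = R·t_k = -5*k/(k + 1) with R(k) = B(k−1)f(k)/C(k) = k*(k + 2).
Δs = -5/(k**2 + 3*k + 2), as required.
Evaluate: s_(n+1) = 5*(-n - 1)/(n + 2); subtract s_(1) = -5/2 ⇒ S(n) = -5*n/(2*n + 4).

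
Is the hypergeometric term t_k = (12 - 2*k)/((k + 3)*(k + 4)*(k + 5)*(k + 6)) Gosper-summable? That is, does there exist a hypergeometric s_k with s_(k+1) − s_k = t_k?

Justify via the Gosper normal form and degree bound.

r(k) = (k - 5)*(k + 3)/((k - 6)*(k + 7)) after simplifying.
Factor: A=k + 3; B=k + 7; C=k - 6.
Solve (k + 3)·f(k+1) − (k + 6)·f(k) = k - 6.
From deg A=1, deg B=1, deg C=1: d=3.
Match coefficients ⇒ f(k) = -k*(k**2 + 12*k + 67)/40.
Get s_k = R·t_k = k*(k**2 + 12*k + 67)/(20*(k + 3)*(k + 4)*(k + 5)) with R(k) = B(k−1)f(k)/C(k) = -k*(k + 6)*(k**2 + 12*k + 67)/(40*(k - 6)).
Δs = 2*(6 - k)/(k**4 + 18*k**3 + 119*k**2 + 342*k + 360), as required.

Yes. s_k = k*(k**2 + 12*k + 67)/(20*(k + 3)*(k + 4)*(k + 5)).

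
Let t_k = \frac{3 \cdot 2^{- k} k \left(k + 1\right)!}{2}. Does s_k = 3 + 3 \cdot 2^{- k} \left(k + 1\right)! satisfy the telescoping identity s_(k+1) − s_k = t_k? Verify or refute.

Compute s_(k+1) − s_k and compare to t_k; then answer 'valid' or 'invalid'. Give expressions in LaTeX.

s_(k+1) = 3*2**(-k - 1)*factorial(k + 2) + 3
s_(k+1) − s_k = 3*k*factorial(k + 1)/(2*2**k)
(s_(k+1) − s_k) − t_k = 0

Valid — Δs_k = t_k.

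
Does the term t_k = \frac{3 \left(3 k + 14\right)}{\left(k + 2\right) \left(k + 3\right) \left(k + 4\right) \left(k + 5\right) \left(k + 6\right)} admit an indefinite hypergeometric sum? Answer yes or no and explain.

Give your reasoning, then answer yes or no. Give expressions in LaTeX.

Ratio r(k) = (k + 2)*(3*k + 17)/((k + 7)*(3*k + 14)).
Gosper form: A/B · C(k+1)/C(k) with A=k + 2, B=k + 7, C=k + 14/3.
Key eq: (k + 2)·f(k+1) = (k + 6)·f(k) + (k + 14/3).
d = 4 from the (1,1,1) case.
Solve for f: f(k) = k*(k + 4)*(k**2 + 10*k + 31)/90 (degree 4 ≤ 4).
Get s_k = R·t_k = k*(k**2 + 10*k + 31)/(10*(k**3 + 10*k**2 + 31*k + 30)) with R(k) = B(k−1)f(k)/C(k) = k*(k + 4)*(k + 6)*(k**2 + 10*k + 31)/(30*(3*k + 14)).
Verify: 3*(3*k + 14)/(k**5 + 20*k**4 + 155*k**3 + 580*k**2 + 1044*k + 720) matches t_k.

Yes. s_k = \frac{k \left(k^{2} + 10 k + 31\right)}{10 \left(k^{3} + 10 k^{2} + 31 k + 30\right)}.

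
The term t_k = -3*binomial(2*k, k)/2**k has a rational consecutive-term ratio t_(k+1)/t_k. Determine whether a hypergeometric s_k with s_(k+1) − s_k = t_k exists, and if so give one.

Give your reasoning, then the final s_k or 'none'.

Ratio r(k) = (2*k + 1)/(k + 1).
Normal form (A,B,C) = (2*k + 1, k + 1, 1).
Need (2*k + 1)·f(k+1) − (k)·f(k) = 1.
deg f ≤ -1 (via 1,1,0).
Bound -1 < 0, so the key equation has no polynomial solution.

no hypergeometric antidifference exists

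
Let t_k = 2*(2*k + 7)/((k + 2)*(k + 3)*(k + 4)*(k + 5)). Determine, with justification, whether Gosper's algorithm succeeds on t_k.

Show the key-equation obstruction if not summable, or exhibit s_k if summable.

Yes. s_k = k*(k + 6)/(4*(k**2 + 6*k + 8)).

t_(k+1)/t_k = (k + 2)*(2*k + 9)/((k + 6)*(2*k + 7)).
Factor: A=k + 2; B=k + 6; C=k + 7/2.
Solve (k + 2)·f(k+1) − (k + 5)·f(k) = k + 7/2.
d = 3 from the (1,1,1) case.
A polynomial solution: f(k) = k*(k + 3)*(k + 6)/16.
So s_k = (B(k−1)f/C)·t_k = (k*(k + 3)*(k + 5)*(k + 6)/(8*(2*k + 7)))·t_k = k*(k + 6)/(4*(k**2 + 6*k + 8)).
s_(k+1) − s_k = 2*(2*k + 7)/(k**4 + 14*k**3 + 71*k**2 + 154*k + 120) = t_k.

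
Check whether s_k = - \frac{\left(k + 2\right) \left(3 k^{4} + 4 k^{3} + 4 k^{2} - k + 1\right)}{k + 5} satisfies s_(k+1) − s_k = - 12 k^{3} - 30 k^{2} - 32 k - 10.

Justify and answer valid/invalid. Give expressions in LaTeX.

s_(k+1) = -(k + 3)*(-k + 3*(k + 1)**4 + 4*(k + 1)**3 + 4*(k + 1)**2)/(k + 6)
s_(k+1) − s_k = (-12*k**5 - 135*k**4 - 464*k**3 - 728*k**2 - 557*k - 153)/(k**2 + 11*k + 30)
(s_(k+1) − s_k) − t_k = 3*(9*k**4 + 86*k**3 + 178*k**2 + 171*k + 49)/(k**2 + 11*k + 30)

Invalid: residual \frac{3 \left(9 k^{4} + 86 k^{3} + 178 k^{2} + 171 k + 49\right)}{k^{2} + 11 k + 30} ≠ 0.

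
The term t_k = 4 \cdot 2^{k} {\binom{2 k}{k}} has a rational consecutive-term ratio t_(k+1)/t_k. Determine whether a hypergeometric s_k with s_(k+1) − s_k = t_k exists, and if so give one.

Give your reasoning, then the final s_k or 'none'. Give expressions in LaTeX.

none — t_k is not Gosper-summable

Compute t_(k+1)/t_k: get 4*(2*k + 1)/(k + 1).
Factor: A=8*k + 4; B=k + 1; C=1.
f must satisfy (8*k + 4)·f(k+1) − (k)·f(k) = 1.
From deg A=1, deg B=1, deg C=0: d=-1.
d = -1 < 0 ⇒ no nonzero polynomial f; not summable.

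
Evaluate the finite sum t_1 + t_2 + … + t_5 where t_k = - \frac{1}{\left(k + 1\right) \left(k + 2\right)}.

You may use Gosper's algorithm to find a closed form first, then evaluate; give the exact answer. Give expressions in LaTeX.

Σ = -5/14

t_(k+1)/t_k = (k + 1)/(k + 3).
Take A(k)=k + 1, B(k)=k + 3, C(k)=1.
Solve (k + 1)·f(k+1) − (k + 2)·f(k) = 1.
d = 1 from the (1,1,0) case.
Coefficient equations give f(k) = k.
Then R = B(k−1)f/C = k*(k + 2), so s_k = R(k)·t_k = -k/(k + 1).
Verify: -1/(k**2 + 3*k + 2) matches t_k.
Sum = s_(6) − s_(1); s_(6) = -6/7, s_(1) = -1/2 ⇒ -5/14.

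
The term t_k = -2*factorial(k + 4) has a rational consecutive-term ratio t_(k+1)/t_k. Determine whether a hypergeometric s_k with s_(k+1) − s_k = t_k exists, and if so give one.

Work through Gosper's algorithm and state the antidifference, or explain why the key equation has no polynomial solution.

The ratio is k + 5.
So A=k + 5 and B=1, with C=1.
f must satisfy (k + 5)·f(k+1) − (1)·f(k) = 1.
deg f ≤ -1 (via 1,0,0).
deg f ≤ -1 is impossible — no certificate.

no hypergeometric antidifference exists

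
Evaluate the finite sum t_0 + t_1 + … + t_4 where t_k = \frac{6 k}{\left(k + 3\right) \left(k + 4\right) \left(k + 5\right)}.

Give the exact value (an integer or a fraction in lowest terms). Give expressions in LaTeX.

Σ = 5/24

The ratio is (k + 1)*(k + 3)/(k*(k + 6)).
Factor: A=k + 3; B=k + 6; C=k.
f must satisfy (k + 3)·f(k+1) − (k + 5)·f(k) = k.
deg f ≤ 2 (via 1,1,1).
Solving with deg f ≤ 2: f(k) = k*(k - 1)/8.
Then R = B(k−1)f/C = (k - 1)*(k + 5)/8, so s_k = R(k)·t_k = 3*k*(k - 1)/(4*(k + 3)*(k + 4)).
Check: Δs_k = 6*k/(k**3 + 12*k**2 + 47*k + 60). ✓
Evaluate s at k=5 and k=0: 5/24 and 0; difference 5/24.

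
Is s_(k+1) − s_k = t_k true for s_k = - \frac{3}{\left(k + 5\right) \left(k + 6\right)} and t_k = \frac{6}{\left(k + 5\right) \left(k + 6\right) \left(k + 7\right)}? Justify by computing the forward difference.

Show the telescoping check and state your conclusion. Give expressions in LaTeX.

s_(k+1) = -3/((k + 6)*(k + 7))
s_(k+1) − s_k = 6/(k**3 + 18*k**2 + 107*k + 210)
(s_(k+1) − s_k) − t_k = 0

Valid: the claim telescopes to t_k.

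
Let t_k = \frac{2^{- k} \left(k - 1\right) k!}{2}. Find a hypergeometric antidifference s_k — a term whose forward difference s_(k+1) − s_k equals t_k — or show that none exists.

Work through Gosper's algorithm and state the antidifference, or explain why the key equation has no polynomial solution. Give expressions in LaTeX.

The ratio is k*(k + 1)/(2*(k - 1)).
Take A(k)=k/2 + 1/2, B(k)=1, C(k)=k - 1.
Key eq: (k/2 + 1/2)·f(k+1) = (1)·f(k) + (k - 1).
deg f ≤ 0 (via 1,0,1).
Match coefficients ⇒ f(k) = 2.
Get s_k = R·t_k = factorial(k)/2**k with R(k) = B(k−1)f(k)/C(k) = 2/(k - 1).
s_(k+1) − s_k = (k - 1)*factorial(k)/(2*2**k) = t_k.

s_k = 2^{- k} k!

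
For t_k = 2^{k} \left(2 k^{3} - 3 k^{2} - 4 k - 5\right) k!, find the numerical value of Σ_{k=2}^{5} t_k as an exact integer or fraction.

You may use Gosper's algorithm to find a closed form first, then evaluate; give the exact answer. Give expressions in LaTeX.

Step 1: r(k) = 2*(2*k**4 + 5*k**3 - k**2 - 14*k - 10)/(2*k**3 - 3*k**2 - 4*k - 5).
Factor: A=2*k + 2; B=1; C=k**3 - 3*k**2/2 - 2*k - 5/2.
Set up (2*k + 2)·f(k+1) − (1)·f(k) − (k**3 - 3*k**2/2 - 2*k - 5/2) = 0.
deg f ≤ 2 (via 1,0,3).
Solve for f: f(k) = (k**2 - 4*k + 1)/2 (degree 2 ≤ 2).
Then R = B(k−1)f/C = (k**2 - 4*k + 1)/(2*k**3 - 3*k**2 - 4*k - 5), so s_k = R(k)·t_k = 2**k*(k**2 - 4*k + 1)*factorial(k).
Verify: 2**k*(2*k**3 - 3*k**2 - 4*k - 5)*factorial(k) matches t_k.
Σ_(k=2)^(5) t_k = s_(6) − s_(2) = 599040 − (-24) = 599064.

Σ = 599064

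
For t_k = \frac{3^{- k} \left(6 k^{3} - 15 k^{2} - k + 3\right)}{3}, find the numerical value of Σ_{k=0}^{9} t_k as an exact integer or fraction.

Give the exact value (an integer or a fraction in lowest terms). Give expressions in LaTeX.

Σ = 38462/19683

Compute t_(k+1)/t_k: get (6*k**3 + 3*k**2 - 13*k - 7)/(3*(6*k**3 - 15*k**2 - k + 3)).
Normal form (A,B,C) = (1/3, 1, k**3 - 5*k**2/2 - k/6 + 1/2).
Solve (1/3)·f(k+1) − (1)·f(k) = k**3 - 5*k**2/2 - k/6 + 1/2.
d = 3 from the (0,0,3) case.
Solving with deg f ≤ 3: f(k) = -(3*k**3 - 3*k**2 + k + 2)/2.
Get s_k = R·t_k = (-3*k**3 + 3*k**2 - k - 2)/3**k with R(k) = B(k−1)f(k)/C(k) = -3*(3*k**3 - 3*k**2 + k + 2)/(6*k**3 - 15*k**2 - k + 3).
s_(k+1) − s_k = (6*k**3 - 15*k**2 - k + 3)/(3*3**k) = t_k.
Telescoping: Σ = s_(10) − s_(0) = -904/19683 − (-2) = 38462/19683.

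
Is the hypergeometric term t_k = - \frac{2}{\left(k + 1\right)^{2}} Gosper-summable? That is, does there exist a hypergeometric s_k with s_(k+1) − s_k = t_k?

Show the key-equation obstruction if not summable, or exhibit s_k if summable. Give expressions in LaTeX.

t_(k+1)/t_k = (k + 1)**2/(k + 2)**2.
So A=k**2 + 2*k + 1 and B=k**2 + 4*k + 4, with C=1.
Key eq: (k**2 + 2*k + 1)·f(k+1) = (k**2 + 2*k + 1)·f(k) + (1).
d = 0 from the (2,2,0) case.
Generic f = c0 gives residual -1; -1 = 0 cannot hold, so t_k is not Gosper-summable.

No. Not Gosper-summable.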